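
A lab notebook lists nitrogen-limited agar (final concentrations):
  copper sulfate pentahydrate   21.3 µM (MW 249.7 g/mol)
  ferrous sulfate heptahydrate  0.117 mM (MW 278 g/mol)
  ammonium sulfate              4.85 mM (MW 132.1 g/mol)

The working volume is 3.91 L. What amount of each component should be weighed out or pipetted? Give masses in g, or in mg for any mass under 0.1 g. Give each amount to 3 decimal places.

copper sulfate pentahydrate 20.796 mg; ferrous sulfate heptahydrate 0.127 g; ammonium sulfate 2.505 g

Working volume: 3.91 L.
copper sulfate pentahydrate: 21.3 µmol/L × 249.7 g/mol × 3.91 L ÷ 1000 = 20.796 mg
ferrous sulfate heptahydrate: 0.117 mmol/L × 278 g/mol × 3.91 L ÷ 1000 = 0.127 g
ammonium sulfate: 4.85 mmol/L × 132.1 g/mol × 3.91 L ÷ 1000 = 2.505 g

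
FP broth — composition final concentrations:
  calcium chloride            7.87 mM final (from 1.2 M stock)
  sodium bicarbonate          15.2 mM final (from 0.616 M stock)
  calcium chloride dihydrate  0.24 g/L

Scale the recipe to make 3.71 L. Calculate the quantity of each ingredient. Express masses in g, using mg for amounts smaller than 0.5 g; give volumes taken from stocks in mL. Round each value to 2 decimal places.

Working volume: 3.71 L.
calcium chloride: dilute stock: 7.87 mM × 3710 mL ÷ 1200 mM = 24.33 mL
sodium bicarbonate: V = C2·V2/C1 = 15.2 mM × 3710 mL ÷ 616 mM = 91.55 mL
calcium chloride dihydrate: 0.24 g/L × 3.71 L = 0.89 g

calcium chloride 24.33 mL; sodium bicarbonate 91.55 mL; calcium chloride dihydrate 0.89 g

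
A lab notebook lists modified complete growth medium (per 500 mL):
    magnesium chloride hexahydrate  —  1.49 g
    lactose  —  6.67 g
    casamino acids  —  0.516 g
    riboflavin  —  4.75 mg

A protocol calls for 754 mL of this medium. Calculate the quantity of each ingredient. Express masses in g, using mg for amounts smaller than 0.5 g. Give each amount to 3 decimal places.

Ratio of target to recipe volume: 754 / 500 = 1.508.
magnesium chloride hexahydrate: 1.49 g × (754 mL / 500 mL) = 2.247 g
lactose: 6.67 g × (754 mL / 500 mL) = 10.058 g
casamino acids: 0.516 g × (754 mL / 500 mL) = 0.778 g
riboflavin: 4.75 mg × (754 mL / 500 mL) = 7.163 mg

magnesium chloride hexahydrate 2.247 g; lactose 10.058 g; casamino acids 0.778 g; riboflavin 7.163 mg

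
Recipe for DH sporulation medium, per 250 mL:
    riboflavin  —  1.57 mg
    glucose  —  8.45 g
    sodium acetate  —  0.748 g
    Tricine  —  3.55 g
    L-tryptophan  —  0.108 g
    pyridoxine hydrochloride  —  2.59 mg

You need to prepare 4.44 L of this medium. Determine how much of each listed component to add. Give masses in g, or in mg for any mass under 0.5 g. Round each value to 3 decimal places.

riboflavin 27.883 mg; glucose 150.072 g; sodium acetate 13.284 g; Tricine 63.048 g; L-tryptophan 1.918 g; pyridoxine hydrochloride 45.998 mg

Scale factor = 4440 mL / 250 mL = 17.76.
riboflavin: 1.57 mg × (4440 mL / 250 mL) = 27.883 mg
glucose: 8.45 g × (4440 mL / 250 mL) = 150.072 g
sodium acetate: 0.748 g × (4440 mL / 250 mL) = 13.284 g
Tricine: 3.55 g × (4440 mL / 250 mL) = 63.048 g
L-tryptophan: 0.108 g × (4440 mL / 250 mL) = 1.918 g
pyridoxine hydrochloride: 2.59 mg × (4440 mL / 250 mL) = 45.998 mg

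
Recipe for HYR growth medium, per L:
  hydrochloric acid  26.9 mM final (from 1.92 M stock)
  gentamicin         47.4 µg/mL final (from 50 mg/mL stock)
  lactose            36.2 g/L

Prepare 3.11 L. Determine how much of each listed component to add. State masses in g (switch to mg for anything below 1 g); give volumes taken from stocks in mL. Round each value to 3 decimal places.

Working volume: 3.11 L.
hydrochloric acid: C1V1 = C2V2 → 26.9 mM × 3110 mL ÷ 1920 mM = 43.572 mL
gentamicin: V = C2·V2/C1 = 47.4 µg/mL × 3110 mL ÷ 50000 µg/mL = 2.948 mL
lactose: 36.2 g/L × 3.11 L = 112.582 g

hydrochloric acid 43.572 mL; gentamicin 2.948 mL; lactose 112.582 g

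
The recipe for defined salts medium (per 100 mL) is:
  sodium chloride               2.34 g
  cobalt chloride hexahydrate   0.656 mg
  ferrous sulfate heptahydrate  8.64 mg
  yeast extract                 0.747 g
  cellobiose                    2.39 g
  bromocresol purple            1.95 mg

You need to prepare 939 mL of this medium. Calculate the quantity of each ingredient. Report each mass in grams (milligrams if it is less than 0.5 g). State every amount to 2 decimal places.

Ratio of target to recipe volume: 939 / 100 = 9.39.
sodium chloride: 2.34 g × (939 mL / 100 mL) = 21.97 g
cobalt chloride hexahydrate: 0.656 mg × (939 mL / 100 mL) = 6.16 mg
ferrous sulfate heptahydrate: 8.64 mg × (939 mL / 100 mL) = 81.13 mg
yeast extract: 0.747 g × (939 mL / 100 mL) = 7.01 g
cellobiose: 2.39 g × (939 mL / 100 mL) = 22.44 g
bromocresol purple: 1.95 mg × (939 mL / 100 mL) = 18.31 mg

sodium chloride 21.97 g; cobalt chloride hexahydrate 6.16 mg; ferrous sulfate heptahydrate 81.13 mg; yeast extract 7.01 g; cellobiose 22.44 g; bromocresol purple 18.31 mg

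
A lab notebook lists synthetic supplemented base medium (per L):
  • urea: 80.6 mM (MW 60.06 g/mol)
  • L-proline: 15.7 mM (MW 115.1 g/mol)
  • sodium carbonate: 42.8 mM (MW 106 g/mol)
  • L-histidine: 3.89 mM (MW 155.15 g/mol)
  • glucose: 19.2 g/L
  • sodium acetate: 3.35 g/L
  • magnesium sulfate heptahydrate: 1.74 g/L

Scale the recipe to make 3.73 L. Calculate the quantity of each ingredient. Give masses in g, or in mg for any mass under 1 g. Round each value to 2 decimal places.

Working volume: 3.73 L.
urea: 80.6 mmol/L × 60.06 g/mol × 3.73 L ÷ 1000 = 18.06 g
L-proline: 15.7 mmol/L × 115.1 g/mol × 3.73 L ÷ 1000 = 6.74 g
sodium carbonate: 42.8 mmol/L × 106 g/mol × 3.73 L ÷ 1000 = 16.92 g
L-histidine: 3.89 mmol/L × 155.15 g/mol × 3.73 L ÷ 1000 = 2.25 g
glucose: 19.2 g/L × 3.73 L = 71.62 g
sodium acetate: 3.35 g/L × 3.73 L = 12.50 g
magnesium sulfate heptahydrate: 1.74 g/L × 3.73 L = 6.49 g

urea 18.06 g; L-proline 6.74 g; sodium carbonate 16.92 g; L-histidine 2.25 g; glucose 71.62 g; sodium acetate 12.50 g; magnesium sulfate heptahydrate 6.49 g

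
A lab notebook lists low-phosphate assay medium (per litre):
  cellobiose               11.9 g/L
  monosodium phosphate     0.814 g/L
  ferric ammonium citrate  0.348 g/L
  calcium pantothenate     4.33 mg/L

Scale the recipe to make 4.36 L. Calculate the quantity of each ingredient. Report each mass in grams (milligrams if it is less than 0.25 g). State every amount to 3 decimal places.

Scale factor relative to 1 L: 4.36.
cellobiose: 11.9 g/L × 4.36 L = 51.884 g
monosodium phosphate: 0.814 g/L × 4.36 L = 3.549 g
ferric ammonium citrate: 0.348 g/L × 4.36 L = 1.517 g
calcium pantothenate: 4.33 mg/L × 4.36 L = 18.879 mg

cellobiose 51.884 g; monosodium phosphate 3.549 g; ferric ammonium citrate 1.517 g; calcium pantothenate 18.879 mg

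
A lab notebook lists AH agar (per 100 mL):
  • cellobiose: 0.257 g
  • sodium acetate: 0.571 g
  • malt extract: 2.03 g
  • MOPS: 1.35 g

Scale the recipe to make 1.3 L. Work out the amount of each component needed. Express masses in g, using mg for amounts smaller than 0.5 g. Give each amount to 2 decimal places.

cellobiose 3.34 g; sodium acetate 7.42 g; malt extract 26.39 g; MOPS 17.55 g

Scale factor = 1300 mL / 100 mL = 13.
cellobiose: 0.257 g × (1300 mL / 100 mL) = 3.34 g
sodium acetate: 0.571 g × (1300 mL / 100 mL) = 7.42 g
malt extract: 2.03 g × (1300 mL / 100 mL) = 26.39 g
MOPS: 1.35 g × (1300 mL / 100 mL) = 17.55 g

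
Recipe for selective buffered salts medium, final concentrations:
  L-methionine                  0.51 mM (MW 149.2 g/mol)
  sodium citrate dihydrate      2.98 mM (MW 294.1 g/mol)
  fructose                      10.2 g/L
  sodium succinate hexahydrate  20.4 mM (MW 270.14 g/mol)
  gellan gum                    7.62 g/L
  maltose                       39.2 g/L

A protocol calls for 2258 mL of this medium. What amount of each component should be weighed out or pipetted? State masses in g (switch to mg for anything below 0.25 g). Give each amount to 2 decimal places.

L-methionine 171.82 mg; sodium citrate dihydrate 1.98 g; fructose 23.03 g; sodium succinate hexahydrate 12.44 g; gellan gum 17.21 g; maltose 88.51 g

Working volume: 2258 mL = 2.258 L.
L-methionine: 0.51 mmol/L × 149.2 mg/mmol × 2.258 L = 171.82 mg
sodium citrate dihydrate: 2.98 mmol/L × 294.1 g/mol × 2.258 L ÷ 1000 = 1.98 g
fructose: 10.2 g/L × 2.258 L = 23.03 g
sodium succinate hexahydrate: 20.4 mmol/L × 270.14 g/mol × 2.258 L ÷ 1000 = 12.44 g
gellan gum: 7.62 g/L × 2.258 L = 17.21 g
maltose: 39.2 g/L × 2.258 L = 88.51 g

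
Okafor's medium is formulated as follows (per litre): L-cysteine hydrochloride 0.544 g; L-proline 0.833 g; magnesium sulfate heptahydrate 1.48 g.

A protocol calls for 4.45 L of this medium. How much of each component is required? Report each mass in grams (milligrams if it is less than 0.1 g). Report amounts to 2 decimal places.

L-cysteine hydrochloride 2.42 g; L-proline 3.71 g; magnesium sulfate heptahydrate 6.59 g

Scale factor = 4450 mL / 1000 mL = 4.45.
L-cysteine hydrochloride: 0.544 g × (4450 mL / 1000 mL) = 2.42 g
L-proline: 0.833 g × (4450 mL / 1000 mL) = 3.71 g
magnesium sulfate heptahydrate: 1.48 g × (4450 mL / 1000 mL) = 6.59 g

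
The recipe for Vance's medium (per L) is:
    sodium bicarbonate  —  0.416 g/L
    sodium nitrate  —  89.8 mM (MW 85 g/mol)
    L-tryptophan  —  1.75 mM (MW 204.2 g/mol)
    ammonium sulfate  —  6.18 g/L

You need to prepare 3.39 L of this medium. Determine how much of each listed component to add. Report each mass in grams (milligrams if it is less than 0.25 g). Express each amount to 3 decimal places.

Working volume: 3.39 L.
sodium bicarbonate: 0.416 g/L × 3.39 L = 1.410 g
sodium nitrate: 89.8 mmol/L × 85 g/mol × 3.39 L ÷ 1000 = 25.876 g
L-tryptophan: 1.75 mmol/L × 204.2 g/mol × 3.39 L ÷ 1000 = 1.211 g
ammonium sulfate: 6.18 g/L × 3.39 L = 20.950 g

sodium bicarbonate 1.410 g; sodium nitrate 25.876 g; L-tryptophan 1.211 g; ammonium sulfate 20.950 g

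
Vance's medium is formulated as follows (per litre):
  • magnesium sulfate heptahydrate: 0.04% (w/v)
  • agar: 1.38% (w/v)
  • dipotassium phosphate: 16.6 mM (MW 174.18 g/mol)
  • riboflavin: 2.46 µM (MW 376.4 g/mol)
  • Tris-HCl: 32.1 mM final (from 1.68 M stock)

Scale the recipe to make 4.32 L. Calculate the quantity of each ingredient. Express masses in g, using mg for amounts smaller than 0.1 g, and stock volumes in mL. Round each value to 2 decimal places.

magnesium sulfate heptahydrate 1.73 g; agar 59.62 g; dipotassium phosphate 12.49 g; riboflavin 4.00 mg; Tris-HCl 82.54 mL

Working volume: 4.32 L.
magnesium sulfate heptahydrate: 0.04% w/v = 0.4 g/L → 0.4 × 4.32 L = 1.73 g
agar: 1.38 g per 100 mL × 4320 mL ÷ 100 = 59.62 g
dipotassium phosphate: 16.6 mmol/L × 174.18 g/mol × 4.32 L ÷ 1000 = 12.49 g
riboflavin: 2.46 µmol/L × 376.4 g/mol × 4.32 L ÷ 1000 = 4.00 mg
Tris-HCl: V = C2·V2/C1 = 32.1 mM × 4320 mL ÷ 1680 mM = 82.54 mL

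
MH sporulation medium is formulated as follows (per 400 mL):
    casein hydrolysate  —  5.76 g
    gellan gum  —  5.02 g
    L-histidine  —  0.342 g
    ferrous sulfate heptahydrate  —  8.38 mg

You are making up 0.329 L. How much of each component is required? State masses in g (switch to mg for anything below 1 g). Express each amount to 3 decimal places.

Ratio of target to recipe volume: 329 / 400 = 0.8225.
casein hydrolysate: 5.76 g × (329 mL / 400 mL) = 4.738 g
gellan gum: 5.02 g × (329 mL / 400 mL) = 4.129 g
L-histidine: 0.342 g × (329 mL / 400 mL) = 0.281295 g = 281.295 mg
ferrous sulfate heptahydrate: 8.38 mg × (329 mL / 400 mL) = 6.893 mg

casein hydrolysate 4.738 g; gellan gum 4.129 g; L-histidine 281.295 mg; ferrous sulfate heptahydrate 6.893 mg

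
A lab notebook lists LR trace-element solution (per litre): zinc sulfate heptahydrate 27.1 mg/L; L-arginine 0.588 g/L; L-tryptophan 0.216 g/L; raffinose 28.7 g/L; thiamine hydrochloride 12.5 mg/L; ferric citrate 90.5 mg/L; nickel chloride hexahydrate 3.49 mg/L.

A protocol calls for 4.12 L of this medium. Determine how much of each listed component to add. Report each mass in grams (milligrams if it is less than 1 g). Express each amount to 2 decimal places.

Scale factor relative to 1 L: 4.12.
zinc sulfate heptahydrate: 27.1 mg/L × 4.12 L = 111.65 mg
L-arginine: 0.588 g/L × 4.12 L = 2.42 g
L-tryptophan: 0.216 g/L × 4.12 L = 0.88992 g = 889.92 mg
raffinose: 28.7 g/L × 4.12 L = 118.24 g
thiamine hydrochloride: 12.5 mg/L × 4.12 L = 51.50 mg
ferric citrate: 90.5 mg/L × 4.12 L = 372.86 mg
nickel chloride hexahydrate: 3.49 mg/L × 4.12 L = 14.38 mg

zinc sulfate heptahydrate 111.65 mg; L-arginine 2.42 g; L-tryptophan 889.92 mg; raffinose 118.24 g; thiamine hydrochloride 51.50 mg; ferric citrate 372.86 mg; nickel chloride hexahydrate 14.38 mg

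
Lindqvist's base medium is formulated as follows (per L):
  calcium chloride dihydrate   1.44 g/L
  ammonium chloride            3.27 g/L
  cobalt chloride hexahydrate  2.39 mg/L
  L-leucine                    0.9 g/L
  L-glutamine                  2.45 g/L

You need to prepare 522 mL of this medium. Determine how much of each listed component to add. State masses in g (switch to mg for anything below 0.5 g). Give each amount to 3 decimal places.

calcium chloride dihydrate 0.752 g; ammonium chloride 1.707 g; cobalt chloride hexahydrate 1.248 mg; L-leucine 469.800 mg; L-glutamine 1.279 g

Target volume = 522 mL = 0.522 L.
calcium chloride dihydrate: 1.44 g/L × 0.522 L = 0.752 g
ammonium chloride: 3.27 g/L × 0.522 L = 1.707 g
cobalt chloride hexahydrate: 2.39 mg/L × 0.522 L = 1.248 mg
L-leucine: 0.9 g/L × 0.522 L = 0.4698 g = 469.800 mg
L-glutamine: 2.45 g/L × 0.522 L = 1.279 g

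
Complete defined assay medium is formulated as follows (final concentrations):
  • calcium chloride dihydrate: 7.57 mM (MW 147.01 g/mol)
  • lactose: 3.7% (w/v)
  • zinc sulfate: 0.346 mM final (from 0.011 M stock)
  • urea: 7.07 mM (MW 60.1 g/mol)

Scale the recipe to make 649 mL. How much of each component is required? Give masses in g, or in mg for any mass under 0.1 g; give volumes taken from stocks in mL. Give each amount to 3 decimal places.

Target volume = 649 mL = 0.649 L.
calcium chloride dihydrate: 7.57 mmol/L × 147.01 g/mol × 0.649 L ÷ 1000 = 0.722 g
lactose: 3.7% w/v = 37 g/L → 37 × 0.649 L = 24.013 g
zinc sulfate: C1V1 = C2V2 → 0.346 mM × 649 mL ÷ 11 mM = 20.414 mL
urea: 7.07 mmol/L × 60.1 g/mol × 0.649 L ÷ 1000 = 0.276 g

calcium chloride dihydrate 0.722 g; lactose 24.013 g; zinc sulfate 20.414 mL; urea 0.276 g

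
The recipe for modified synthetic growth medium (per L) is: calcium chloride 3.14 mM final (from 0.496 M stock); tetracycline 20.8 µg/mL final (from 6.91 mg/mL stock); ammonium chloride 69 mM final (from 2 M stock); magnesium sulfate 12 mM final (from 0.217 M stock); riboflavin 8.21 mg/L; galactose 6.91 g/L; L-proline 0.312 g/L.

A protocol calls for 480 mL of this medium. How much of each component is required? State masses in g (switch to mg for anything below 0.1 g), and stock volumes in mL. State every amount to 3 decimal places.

calcium chloride 3.039 mL; tetracycline 1.445 mL; ammonium chloride 16.560 mL; magnesium sulfate 26.544 mL; riboflavin 3.941 mg; galactose 3.317 g; L-proline 0.150 g

Target volume = 480 mL = 0.48 L.
calcium chloride: V = C2·V2/C1 = 3.14 mM × 480 mL ÷ 496 mM = 3.039 mL
tetracycline: C1V1 = C2V2 → 20.8 µg/mL × 480 mL ÷ 6910 µg/mL = 1.445 mL
ammonium chloride: C1V1 = C2V2 → 69 mM × 480 mL ÷ 2000 mM = 16.560 mL
magnesium sulfate: C1V1 = C2V2 → 12 mM × 480 mL ÷ 217 mM = 26.544 mL
riboflavin: 8.21 mg/L × 0.48 L = 3.941 mg
galactose: 6.91 g/L × 0.48 L = 3.317 g
L-proline: 0.312 g/L × 0.48 L = 0.150 g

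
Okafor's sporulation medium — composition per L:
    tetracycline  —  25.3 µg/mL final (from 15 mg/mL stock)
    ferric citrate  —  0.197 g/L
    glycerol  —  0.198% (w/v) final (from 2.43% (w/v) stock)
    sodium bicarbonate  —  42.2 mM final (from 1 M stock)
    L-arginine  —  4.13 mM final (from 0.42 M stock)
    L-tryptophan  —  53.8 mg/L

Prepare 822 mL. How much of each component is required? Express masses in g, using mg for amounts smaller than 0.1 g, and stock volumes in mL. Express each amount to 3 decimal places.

Working volume: 822 mL = 0.822 L.
tetracycline: dilute stock: 25.3 µg/mL × 822 mL ÷ 15000 µg/mL = 1.386 mL
ferric citrate: 0.197 g/L × 0.822 L = 0.162 g
glycerol: C1V1 = C2V2 → 0.198% ÷ 2.43% × 822 mL = 66.978 mL
sodium bicarbonate: C1V1 = C2V2 → 42.2 mM × 822 mL ÷ 1000 mM = 34.688 mL
L-arginine: dilute stock: 4.13 mM × 822 mL ÷ 420 mM = 8.083 mL
L-tryptophan: 53.8 mg/L × 0.822 L = 44.224 mg

tetracycline 1.386 mL; ferric citrate 0.162 g; glycerol 66.978 mL; sodium bicarbonate 34.688 mL; L-arginine 8.083 mL; L-tryptophan 44.224 mg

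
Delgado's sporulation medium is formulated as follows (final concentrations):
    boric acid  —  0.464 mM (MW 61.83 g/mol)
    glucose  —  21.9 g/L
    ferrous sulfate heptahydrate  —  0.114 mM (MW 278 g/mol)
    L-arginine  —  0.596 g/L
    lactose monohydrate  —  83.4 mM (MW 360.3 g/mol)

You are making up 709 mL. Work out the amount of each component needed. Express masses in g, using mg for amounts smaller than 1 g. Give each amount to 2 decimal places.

boric acid 20.34 mg; glucose 15.53 g; ferrous sulfate heptahydrate 22.47 mg; L-arginine 422.56 mg; lactose monohydrate 21.30 g

Working volume: 709 mL = 0.709 L.
boric acid: 0.464 mmol/L × 61.83 mg/mmol × 0.709 L = 20.34 mg
glucose: 21.9 g/L × 0.709 L = 15.53 g
ferrous sulfate heptahydrate: 0.114 mmol/L × 278 mg/mmol × 0.709 L = 22.47 mg
L-arginine: 0.596 g/L × 0.709 L = 0.422564 g = 422.56 mg
lactose monohydrate: 83.4 mmol/L × 360.3 g/mol × 0.709 L ÷ 1000 = 21.30 g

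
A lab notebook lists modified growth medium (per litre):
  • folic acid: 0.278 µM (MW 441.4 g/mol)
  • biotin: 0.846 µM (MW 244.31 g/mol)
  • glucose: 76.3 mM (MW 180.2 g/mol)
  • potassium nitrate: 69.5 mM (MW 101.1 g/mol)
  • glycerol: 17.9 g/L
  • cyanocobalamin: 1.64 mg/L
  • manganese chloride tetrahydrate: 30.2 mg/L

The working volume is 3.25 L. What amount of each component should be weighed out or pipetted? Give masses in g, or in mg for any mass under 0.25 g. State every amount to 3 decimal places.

Scale factor relative to 1 L: 3.25.
folic acid: 0.278 µmol/L × 441.4 g/mol × 3.25 L ÷ 1000 = 0.399 mg
biotin: 0.846 µmol/L × 244.31 g/mol × 3.25 L ÷ 1000 = 0.672 mg
glucose: 76.3 mmol/L × 180.2 g/mol × 3.25 L ÷ 1000 = 44.685 g
potassium nitrate: 69.5 mmol/L × 101.1 g/mol × 3.25 L ÷ 1000 = 22.836 g
glycerol: 17.9 g/L × 3.25 L = 58.175 g
cyanocobalamin: 1.64 mg/L × 3.25 L = 5.330 mg
manganese chloride tetrahydrate: 30.2 mg/L × 3.25 L = 98.150 mg

folic acid 0.399 mg; biotin 0.672 mg; glucose 44.685 g; potassium nitrate 22.836 g; glycerol 58.175 g; cyanocobalamin 5.330 mg; manganese chloride tetrahydrate 98.150 mg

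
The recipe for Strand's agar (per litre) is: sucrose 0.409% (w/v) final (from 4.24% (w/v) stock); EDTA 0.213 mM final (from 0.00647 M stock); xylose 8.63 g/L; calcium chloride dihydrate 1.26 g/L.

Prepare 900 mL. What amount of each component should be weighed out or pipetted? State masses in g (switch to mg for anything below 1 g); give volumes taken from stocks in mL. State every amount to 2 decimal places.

Working volume: 900 mL = 0.9 L.
sucrose: dilute stock: 0.409% ÷ 4.24% × 900 mL = 86.82 mL
EDTA: V = C2·V2/C1 = 0.213 mM × 900 mL ÷ 6.47 mM = 29.63 mL
xylose: 8.63 g/L × 0.9 L = 7.77 g
calcium chloride dihydrate: 1.26 g/L × 0.9 L = 1.13 g

sucrose 86.82 mL; EDTA 29.63 mL; xylose 7.77 g; calcium chloride dihydrate 1.13 g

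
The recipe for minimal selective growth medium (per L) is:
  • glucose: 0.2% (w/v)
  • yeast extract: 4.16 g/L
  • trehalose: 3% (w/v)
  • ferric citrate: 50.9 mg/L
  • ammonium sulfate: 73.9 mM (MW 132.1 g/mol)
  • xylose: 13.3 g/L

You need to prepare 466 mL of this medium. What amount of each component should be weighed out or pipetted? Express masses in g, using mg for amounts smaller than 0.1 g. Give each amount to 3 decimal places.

Working volume: 466 mL = 0.466 L.
glucose: 0.2 g per 100 mL × 466 mL ÷ 100 = 0.932 g
yeast extract: 4.16 g/L × 0.466 L = 1.939 g
trehalose: 3% w/v = 30 g/L → 30 × 0.466 L = 13.980 g
ferric citrate: 50.9 mg/L × 0.466 L = 23.719 mg
ammonium sulfate: 73.9 mmol/L × 132.1 g/mol × 0.466 L ÷ 1000 = 4.549 g
xylose: 13.3 g/L × 0.466 L = 6.198 g

glucose 0.932 g; yeast extract 1.939 g; trehalose 13.980 g; ferric citrate 23.719 mg; ammonium sulfate 4.549 g; xylose 6.198 g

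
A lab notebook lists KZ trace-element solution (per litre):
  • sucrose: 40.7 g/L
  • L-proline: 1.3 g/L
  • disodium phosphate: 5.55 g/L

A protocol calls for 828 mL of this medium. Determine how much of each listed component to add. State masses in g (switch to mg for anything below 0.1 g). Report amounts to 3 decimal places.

sucrose 33.700 g; L-proline 1.076 g; disodium phosphate 4.595 g

Working volume: 828 mL = 0.828 L.
sucrose: 40.7 g/L × 0.828 L = 33.700 g
L-proline: 1.3 g/L × 0.828 L = 1.076 g
disodium phosphate: 5.55 g/L × 0.828 L = 4.595 g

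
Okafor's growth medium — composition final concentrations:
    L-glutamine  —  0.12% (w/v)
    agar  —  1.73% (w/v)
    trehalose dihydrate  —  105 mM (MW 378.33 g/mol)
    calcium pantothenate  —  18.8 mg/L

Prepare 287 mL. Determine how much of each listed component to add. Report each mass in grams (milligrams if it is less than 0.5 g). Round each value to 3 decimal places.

L-glutamine 344.400 mg; agar 4.965 g; trehalose dihydrate 11.401 g; calcium pantothenate 5.396 mg

Working volume: 287 mL = 0.287 L.
L-glutamine: 0.12 g per 100 mL × 287 mL ÷ 100 = 0.3444 g = 344.400 mg
agar: 1.73% w/v = 17.3 g/L → 17.3 × 0.287 L = 4.965 g
trehalose dihydrate: 105 mmol/L × 378.33 g/mol × 0.287 L ÷ 1000 = 11.401 g
calcium pantothenate: 18.8 mg/L × 0.287 L = 5.396 mg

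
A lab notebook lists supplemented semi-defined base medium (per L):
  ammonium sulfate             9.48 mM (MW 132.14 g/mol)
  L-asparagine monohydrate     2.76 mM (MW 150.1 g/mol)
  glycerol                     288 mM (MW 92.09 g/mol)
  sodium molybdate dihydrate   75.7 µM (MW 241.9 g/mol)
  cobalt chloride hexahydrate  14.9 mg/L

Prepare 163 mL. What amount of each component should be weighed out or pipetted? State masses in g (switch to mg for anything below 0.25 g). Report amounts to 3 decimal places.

ammonium sulfate 204.188 mg; L-asparagine monohydrate 67.527 mg; glycerol 4.323 g; sodium molybdate dihydrate 2.985 mg; cobalt chloride hexahydrate 2.429 mg

Target volume = 163 mL = 0.163 L.
ammonium sulfate: 9.48 mmol/L × 132.14 mg/mmol × 0.163 L = 204.188 mg
L-asparagine monohydrate: 2.76 mmol/L × 150.1 mg/mmol × 0.163 L = 67.527 mg
glycerol: 288 mmol/L × 92.09 g/mol × 0.163 L ÷ 1000 = 4.323 g
sodium molybdate dihydrate: 75.7 µmol/L × 241.9 g/mol × 0.163 L ÷ 1000 = 2.985 mg
cobalt chloride hexahydrate: 14.9 mg/L × 0.163 L = 2.429 mg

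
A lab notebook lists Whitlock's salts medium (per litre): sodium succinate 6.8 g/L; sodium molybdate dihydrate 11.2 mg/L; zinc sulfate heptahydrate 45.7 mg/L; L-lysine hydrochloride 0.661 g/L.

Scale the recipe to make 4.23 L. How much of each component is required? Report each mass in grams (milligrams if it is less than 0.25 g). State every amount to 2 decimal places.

Working volume: 4.23 L.
sodium succinate: 6.8 g/L × 4.23 L = 28.76 g
sodium molybdate dihydrate: 11.2 mg/L × 4.23 L = 47.38 mg
zinc sulfate heptahydrate: 45.7 mg/L × 4.23 L = 193.31 mg
L-lysine hydrochloride: 0.661 g/L × 4.23 L = 2.80 g

sodium succinate 28.76 g; sodium molybdate dihydrate 47.38 mg; zinc sulfate heptahydrate 193.31 mg; L-lysine hydrochloride 2.80 g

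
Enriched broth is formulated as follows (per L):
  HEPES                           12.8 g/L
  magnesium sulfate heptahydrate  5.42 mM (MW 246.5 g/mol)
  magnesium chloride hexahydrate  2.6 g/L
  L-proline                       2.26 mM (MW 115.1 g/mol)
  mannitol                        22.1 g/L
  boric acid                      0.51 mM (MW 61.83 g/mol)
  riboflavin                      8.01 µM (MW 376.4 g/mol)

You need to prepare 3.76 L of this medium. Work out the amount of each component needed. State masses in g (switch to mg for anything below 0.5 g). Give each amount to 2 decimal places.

HEPES 48.13 g; magnesium sulfate heptahydrate 5.02 g; magnesium chloride hexahydrate 9.78 g; L-proline 0.98 g; mannitol 83.10 g; boric acid 118.57 mg; riboflavin 11.34 mg

Scale factor relative to 1 L: 3.76.
HEPES: 12.8 g/L × 3.76 L = 48.13 g
magnesium sulfate heptahydrate: 5.42 mmol/L × 246.5 g/mol × 3.76 L ÷ 1000 = 5.02 g
magnesium chloride hexahydrate: 2.6 g/L × 3.76 L = 9.78 g
L-proline: 2.26 mmol/L × 115.1 g/mol × 3.76 L ÷ 1000 = 0.98 g
mannitol: 22.1 g/L × 3.76 L = 83.10 g
boric acid: 0.51 mmol/L × 61.83 mg/mmol × 3.76 L = 118.57 mg
riboflavin: 8.01 µmol/L × 376.4 g/mol × 3.76 L ÷ 1000 = 11.34 mg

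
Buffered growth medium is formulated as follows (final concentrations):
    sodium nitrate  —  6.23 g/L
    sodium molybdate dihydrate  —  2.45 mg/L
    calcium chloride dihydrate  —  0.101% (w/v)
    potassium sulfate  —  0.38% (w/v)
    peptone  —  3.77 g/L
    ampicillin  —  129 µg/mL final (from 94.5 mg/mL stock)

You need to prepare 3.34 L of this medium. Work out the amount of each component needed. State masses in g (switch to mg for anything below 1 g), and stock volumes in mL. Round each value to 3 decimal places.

sodium nitrate 20.808 g; sodium molybdate dihydrate 8.183 mg; calcium chloride dihydrate 3.373 g; potassium sulfate 12.692 g; peptone 12.592 g; ampicillin 4.559 mL

Working volume: 3.34 L.
sodium nitrate: 6.23 g/L × 3.34 L = 20.808 g
sodium molybdate dihydrate: 2.45 mg/L × 3.34 L = 8.183 mg
calcium chloride dihydrate: 0.101% w/v = 1.01 g/L → 1.01 × 3.34 L = 3.373 g
potassium sulfate: 0.38% w/v = 3.8 g/L → 3.8 × 3.34 L = 12.692 g
peptone: 3.77 g/L × 3.34 L = 12.592 g
ampicillin: dilute stock: 129 µg/mL × 3340 mL ÷ 94500 µg/mL = 4.559 mL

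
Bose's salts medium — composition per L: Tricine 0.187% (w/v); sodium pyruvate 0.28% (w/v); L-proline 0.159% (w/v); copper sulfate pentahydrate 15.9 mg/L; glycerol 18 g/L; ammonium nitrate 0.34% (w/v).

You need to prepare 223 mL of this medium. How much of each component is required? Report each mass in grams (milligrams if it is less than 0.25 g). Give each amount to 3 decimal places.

Tricine 0.417 g; sodium pyruvate 0.624 g; L-proline 0.355 g; copper sulfate pentahydrate 3.546 mg; glycerol 4.014 g; ammonium nitrate 0.758 g

Scale factor relative to 1 L: 0.223.
Tricine: 0.187% w/v = 1.87 g/L → 1.87 × 0.223 L = 0.417 g
sodium pyruvate: 0.28% w/v = 2.8 g/L → 2.8 × 0.223 L = 0.624 g
L-proline: 0.159% w/v = 1.59 g/L → 1.59 × 0.223 L = 0.355 g
copper sulfate pentahydrate: 15.9 mg/L × 0.223 L = 3.546 mg
glycerol: 18 g/L × 0.223 L = 4.014 g
ammonium nitrate: 0.34% w/v = 3.4 g/L → 3.4 × 0.223 L = 0.758 g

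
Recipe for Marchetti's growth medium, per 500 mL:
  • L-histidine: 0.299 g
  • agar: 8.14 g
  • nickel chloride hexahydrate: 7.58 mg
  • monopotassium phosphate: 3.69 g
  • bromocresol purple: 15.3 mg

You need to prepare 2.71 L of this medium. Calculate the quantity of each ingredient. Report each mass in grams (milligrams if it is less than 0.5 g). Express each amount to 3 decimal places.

L-histidine 1.621 g; agar 44.119 g; nickel chloride hexahydrate 41.084 mg; monopotassium phosphate 20.000 g; bromocresol purple 82.926 mg

Scale factor = 2710 mL / 500 mL = 5.42.
L-histidine: 0.299 g × (2710 mL / 500 mL) = 1.621 g
agar: 8.14 g × (2710 mL / 500 mL) = 44.119 g
nickel chloride hexahydrate: 7.58 mg × (2710 mL / 500 mL) = 41.084 mg
monopotassium phosphate: 3.69 g × (2710 mL / 500 mL) = 20.000 g
bromocresol purple: 15.3 mg × (2710 mL / 500 mL) = 82.926 mg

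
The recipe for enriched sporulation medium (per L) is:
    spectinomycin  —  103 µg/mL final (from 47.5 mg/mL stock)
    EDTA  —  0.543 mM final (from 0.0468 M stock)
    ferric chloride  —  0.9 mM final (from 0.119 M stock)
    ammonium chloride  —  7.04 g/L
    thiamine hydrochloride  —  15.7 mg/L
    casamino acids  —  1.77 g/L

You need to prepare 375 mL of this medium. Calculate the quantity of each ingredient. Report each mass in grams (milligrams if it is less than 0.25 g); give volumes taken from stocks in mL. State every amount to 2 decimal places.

spectinomycin 0.81 mL; EDTA 4.35 mL; ferric chloride 2.84 mL; ammonium chloride 2.64 g; thiamine hydrochloride 5.89 mg; casamino acids 0.66 g

Scale factor relative to 1 L: 0.375.
spectinomycin: dilute stock: 103 µg/mL × 375 mL ÷ 47500 µg/mL = 0.81 mL
EDTA: C1V1 = C2V2 → 0.543 mM × 375 mL ÷ 46.8 mM = 4.35 mL
ferric chloride: dilute stock: 0.9 mM × 375 mL ÷ 119 mM = 2.84 mL
ammonium chloride: 7.04 g/L × 0.375 L = 2.64 g
thiamine hydrochloride: 15.7 mg/L × 0.375 L = 5.89 mg
casamino acids: 1.77 g/L × 0.375 L = 0.66 g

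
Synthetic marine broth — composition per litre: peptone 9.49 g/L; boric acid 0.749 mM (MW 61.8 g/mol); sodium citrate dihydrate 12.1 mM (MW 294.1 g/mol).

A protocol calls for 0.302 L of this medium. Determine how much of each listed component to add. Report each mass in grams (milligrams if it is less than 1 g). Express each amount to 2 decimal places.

Working volume: 0.302 L.
peptone: 9.49 g/L × 0.302 L = 2.87 g
boric acid: 0.749 mmol/L × 61.8 mg/mmol × 0.302 L = 13.98 mg
sodium citrate dihydrate: 12.1 mmol/L × 294.1 g/mol × 0.302 L ÷ 1000 = 1.07 g

peptone 2.87 g; boric acid 13.98 mg; sodium citrate dihydrate 1.07 g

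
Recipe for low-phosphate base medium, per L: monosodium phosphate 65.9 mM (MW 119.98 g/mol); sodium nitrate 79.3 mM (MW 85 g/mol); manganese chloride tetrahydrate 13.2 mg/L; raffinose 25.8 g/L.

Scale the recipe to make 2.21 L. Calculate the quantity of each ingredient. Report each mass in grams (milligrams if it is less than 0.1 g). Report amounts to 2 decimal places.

monosodium phosphate 17.47 g; sodium nitrate 14.90 g; manganese chloride tetrahydrate 29.17 mg; raffinose 57.02 g

Working volume: 2.21 L.
monosodium phosphate: 65.9 mmol/L × 119.98 g/mol × 2.21 L ÷ 1000 = 17.47 g
sodium nitrate: 79.3 mmol/L × 85 g/mol × 2.21 L ÷ 1000 = 14.90 g
manganese chloride tetrahydrate: 13.2 mg/L × 2.21 L = 29.17 mg
raffinose: 25.8 g/L × 2.21 L = 57.02 g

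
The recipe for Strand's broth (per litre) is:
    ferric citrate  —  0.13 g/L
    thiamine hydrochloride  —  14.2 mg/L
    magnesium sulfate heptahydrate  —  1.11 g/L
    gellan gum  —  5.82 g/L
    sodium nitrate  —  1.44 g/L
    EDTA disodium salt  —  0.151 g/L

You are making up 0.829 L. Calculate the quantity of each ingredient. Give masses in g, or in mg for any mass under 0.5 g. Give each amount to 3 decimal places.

ferric citrate 107.770 mg; thiamine hydrochloride 11.772 mg; magnesium sulfate heptahydrate 0.920 g; gellan gum 4.825 g; sodium nitrate 1.194 g; EDTA disodium salt 125.179 mg

Scale factor relative to 1 L: 0.829.
ferric citrate: 0.13 g/L × 0.829 L = 0.10777 g = 107.770 mg
thiamine hydrochloride: 14.2 mg/L × 0.829 L = 11.772 mg
magnesium sulfate heptahydrate: 1.11 g/L × 0.829 L = 0.920 g
gellan gum: 5.82 g/L × 0.829 L = 4.825 g
sodium nitrate: 1.44 g/L × 0.829 L = 1.194 g
EDTA disodium salt: 0.151 g/L × 0.829 L = 0.125179 g = 125.179 mg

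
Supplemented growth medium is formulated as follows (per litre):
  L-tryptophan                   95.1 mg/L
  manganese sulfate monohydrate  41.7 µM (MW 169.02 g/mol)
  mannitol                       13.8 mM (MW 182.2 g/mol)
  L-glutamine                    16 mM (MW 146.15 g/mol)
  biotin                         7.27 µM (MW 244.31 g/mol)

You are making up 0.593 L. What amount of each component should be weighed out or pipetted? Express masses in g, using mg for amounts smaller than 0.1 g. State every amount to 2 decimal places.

Scale factor relative to 1 L: 0.593.
L-tryptophan: 95.1 mg/L × 0.593 L = 56.39 mg
manganese sulfate monohydrate: 41.7 µmol/L × 169.02 g/mol × 0.593 L ÷ 1000 = 4.18 mg
mannitol: 13.8 mmol/L × 182.2 g/mol × 0.593 L ÷ 1000 = 1.49 g
L-glutamine: 16 mmol/L × 146.15 g/mol × 0.593 L ÷ 1000 = 1.39 g
biotin: 7.27 µmol/L × 244.31 g/mol × 0.593 L ÷ 1000 = 1.05 mg

L-tryptophan 56.39 mg; manganese sulfate monohydrate 4.18 mg; mannitol 1.49 g; L-glutamine 1.39 g; biotin 1.05 mg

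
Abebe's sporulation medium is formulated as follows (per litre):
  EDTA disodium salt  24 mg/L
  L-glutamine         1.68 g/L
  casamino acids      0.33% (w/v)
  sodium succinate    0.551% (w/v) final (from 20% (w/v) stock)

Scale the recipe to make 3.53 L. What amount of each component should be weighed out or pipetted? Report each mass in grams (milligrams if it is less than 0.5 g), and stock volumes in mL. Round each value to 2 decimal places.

EDTA disodium salt 84.72 mg; L-glutamine 5.93 g; casamino acids 11.65 g; sodium succinate 97.25 mL

Scale factor relative to 1 L: 3.53.
EDTA disodium salt: 24 mg/L × 3.53 L = 84.72 mg
L-glutamine: 1.68 g/L × 3.53 L = 5.93 g
casamino acids: 0.33 g per 100 mL × 3530 mL ÷ 100 = 11.65 g
sodium succinate: V = C2·V2/C1 = 0.551% ÷ 20% × 3530 mL = 97.25 mL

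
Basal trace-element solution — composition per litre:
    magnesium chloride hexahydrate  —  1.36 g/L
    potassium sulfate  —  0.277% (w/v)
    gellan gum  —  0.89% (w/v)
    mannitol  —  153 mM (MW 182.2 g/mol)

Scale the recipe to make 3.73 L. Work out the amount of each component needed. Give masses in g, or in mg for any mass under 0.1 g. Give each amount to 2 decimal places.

Scale factor relative to 1 L: 3.73.
magnesium chloride hexahydrate: 1.36 g/L × 3.73 L = 5.07 g
potassium sulfate: 0.277% w/v = 2.77 g/L → 2.77 × 3.73 L = 10.33 g
gellan gum: 0.89 g per 100 mL × 3730 mL ÷ 100 = 33.20 g
mannitol: 153 mmol/L × 182.2 g/mol × 3.73 L ÷ 1000 = 103.98 g

magnesium chloride hexahydrate 5.07 g; potassium sulfate 10.33 g; gellan gum 33.20 g; mannitol 103.98 g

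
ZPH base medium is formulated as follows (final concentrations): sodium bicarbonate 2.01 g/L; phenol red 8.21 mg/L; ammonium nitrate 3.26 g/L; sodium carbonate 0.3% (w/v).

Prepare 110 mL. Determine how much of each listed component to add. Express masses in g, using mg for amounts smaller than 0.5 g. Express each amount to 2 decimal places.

sodium bicarbonate 221.10 mg; phenol red 0.90 mg; ammonium nitrate 358.60 mg; sodium carbonate 330.00 mg

Working volume: 110 mL = 0.11 L.
sodium bicarbonate: 2.01 g/L × 0.11 L = 0.2211 g = 221.10 mg
phenol red: 8.21 mg/L × 0.11 L = 0.90 mg
ammonium nitrate: 3.26 g/L × 0.11 L = 0.3586 g = 358.60 mg
sodium carbonate: 0.3% w/v = 3 g/L → 3 × 0.11 L = 0.33 g = 330.00 mg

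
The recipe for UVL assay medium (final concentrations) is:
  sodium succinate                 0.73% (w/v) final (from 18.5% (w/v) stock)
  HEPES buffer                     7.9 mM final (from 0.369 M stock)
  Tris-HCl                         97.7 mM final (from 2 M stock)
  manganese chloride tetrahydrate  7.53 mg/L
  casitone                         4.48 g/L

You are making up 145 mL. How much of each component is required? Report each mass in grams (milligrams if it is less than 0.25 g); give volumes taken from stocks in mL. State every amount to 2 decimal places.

sodium succinate 5.72 mL; HEPES buffer 3.10 mL; Tris-HCl 7.08 mL; manganese chloride tetrahydrate 1.09 mg; casitone 0.65 g

Working volume: 145 mL = 0.145 L.
sodium succinate: V = C2·V2/C1 = 0.73% ÷ 18.5% × 145 mL = 5.72 mL
HEPES buffer: V = C2·V2/C1 = 7.9 mM × 145 mL ÷ 369 mM = 3.10 mL
Tris-HCl: V = C2·V2/C1 = 97.7 mM × 145 mL ÷ 2000 mM = 7.08 mL
manganese chloride tetrahydrate: 7.53 mg/L × 0.145 L = 1.09 mg
casitone: 4.48 g/L × 0.145 L = 0.65 g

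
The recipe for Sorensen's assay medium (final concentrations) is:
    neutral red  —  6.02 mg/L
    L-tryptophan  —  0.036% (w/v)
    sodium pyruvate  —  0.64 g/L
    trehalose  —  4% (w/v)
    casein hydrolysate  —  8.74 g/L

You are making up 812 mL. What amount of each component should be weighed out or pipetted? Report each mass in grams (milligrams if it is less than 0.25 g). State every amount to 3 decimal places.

Target volume = 812 mL = 0.812 L.
neutral red: 6.02 mg/L × 0.812 L = 4.888 mg
L-tryptophan: 0.036 g per 100 mL × 812 mL ÷ 100 = 0.292 g
sodium pyruvate: 0.64 g/L × 0.812 L = 0.520 g
trehalose: 4% w/v = 40 g/L → 40 × 0.812 L = 32.480 g
casein hydrolysate: 8.74 g/L × 0.812 L = 7.097 g

neutral red 4.888 mg; L-tryptophan 0.292 g; sodium pyruvate 0.520 g; trehalose 32.480 g; casein hydrolysate 7.097 g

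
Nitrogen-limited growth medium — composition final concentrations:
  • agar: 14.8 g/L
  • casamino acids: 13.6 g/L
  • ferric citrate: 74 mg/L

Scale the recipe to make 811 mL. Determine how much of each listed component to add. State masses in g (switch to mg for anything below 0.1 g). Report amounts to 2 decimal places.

Target volume = 811 mL = 0.811 L.
agar: 14.8 g/L × 0.811 L = 12.00 g
casamino acids: 13.6 g/L × 0.811 L = 11.03 g
ferric citrate: 74 mg/L × 0.811 L = 60.01 mg

agar 12.00 g; casamino acids 11.03 g; ferric citrate 60.01 mg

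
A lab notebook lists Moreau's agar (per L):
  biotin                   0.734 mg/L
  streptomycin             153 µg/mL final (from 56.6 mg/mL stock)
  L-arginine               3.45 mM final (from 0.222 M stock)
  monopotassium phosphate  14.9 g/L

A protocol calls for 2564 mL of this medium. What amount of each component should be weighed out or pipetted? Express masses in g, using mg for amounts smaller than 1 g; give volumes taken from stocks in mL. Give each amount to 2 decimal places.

Working volume: 2564 mL = 2.564 L.
biotin: 0.734 mg/L × 2.564 L = 1.88 mg
streptomycin: dilute stock: 153 µg/mL × 2564 mL ÷ 56600 µg/mL = 6.93 mL
L-arginine: C1V1 = C2V2 → 3.45 mM × 2564 mL ÷ 222 mM = 39.85 mL
monopotassium phosphate: 14.9 g/L × 2.564 L = 38.20 g

biotin 1.88 mg; streptomycin 6.93 mL; L-arginine 39.85 mL; monopotassium phosphate 38.20 g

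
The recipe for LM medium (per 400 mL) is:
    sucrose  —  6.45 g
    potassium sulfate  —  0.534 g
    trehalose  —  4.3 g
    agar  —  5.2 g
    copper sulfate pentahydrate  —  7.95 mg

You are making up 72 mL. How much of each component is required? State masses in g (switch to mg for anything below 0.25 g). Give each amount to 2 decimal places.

sucrose 1.16 g; potassium sulfate 96.12 mg; trehalose 0.77 g; agar 0.94 g; copper sulfate pentahydrate 1.43 mg

Scale factor = 72 mL / 400 mL = 0.18.
sucrose: 6.45 g × (72 mL / 400 mL) = 1.16 g
potassium sulfate: 0.534 g × (72 mL / 400 mL) = 0.09612 g = 96.12 mg
trehalose: 4.3 g × (72 mL / 400 mL) = 0.77 g
agar: 5.2 g × (72 mL / 400 mL) = 0.94 g
copper sulfate pentahydrate: 7.95 mg × (72 mL / 400 mL) = 1.43 mg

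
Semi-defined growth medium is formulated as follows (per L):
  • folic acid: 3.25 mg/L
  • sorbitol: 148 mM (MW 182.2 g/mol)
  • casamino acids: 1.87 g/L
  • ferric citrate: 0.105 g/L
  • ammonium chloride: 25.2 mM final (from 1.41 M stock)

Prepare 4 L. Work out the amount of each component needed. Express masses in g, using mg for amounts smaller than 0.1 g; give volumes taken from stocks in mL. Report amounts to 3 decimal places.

folic acid 13.000 mg; sorbitol 107.862 g; casamino acids 7.480 g; ferric citrate 0.420 g; ammonium chloride 71.489 mL

Scale factor relative to 1 L: 4.
folic acid: 3.25 mg/L × 4 L = 13.000 mg
sorbitol: 148 mmol/L × 182.2 g/mol × 4 L ÷ 1000 = 107.862 g
casamino acids: 1.87 g/L × 4 L = 7.480 g
ferric citrate: 0.105 g/L × 4 L = 0.420 g
ammonium chloride: C1V1 = C2V2 → 25.2 mM × 4000 mL ÷ 1410 mM = 71.489 mL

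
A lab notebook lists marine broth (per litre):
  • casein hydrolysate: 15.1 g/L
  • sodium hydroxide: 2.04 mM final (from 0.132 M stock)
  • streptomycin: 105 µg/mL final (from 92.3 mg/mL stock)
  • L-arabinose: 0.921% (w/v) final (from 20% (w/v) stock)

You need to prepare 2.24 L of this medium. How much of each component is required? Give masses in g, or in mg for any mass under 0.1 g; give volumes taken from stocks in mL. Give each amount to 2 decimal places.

casein hydrolysate 33.82 g; sodium hydroxide 34.62 mL; streptomycin 2.55 mL; L-arabinose 103.15 mL

Scale factor relative to 1 L: 2.24.
casein hydrolysate: 15.1 g/L × 2.24 L = 33.82 g
sodium hydroxide: C1V1 = C2V2 → 2.04 mM × 2240 mL ÷ 132 mM = 34.62 mL
streptomycin: C1V1 = C2V2 → 105 µg/mL × 2240 mL ÷ 92300 µg/mL = 2.55 mL
L-arabinose: V = C2·V2/C1 = 0.921% ÷ 20% × 2240 mL = 103.15 mL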